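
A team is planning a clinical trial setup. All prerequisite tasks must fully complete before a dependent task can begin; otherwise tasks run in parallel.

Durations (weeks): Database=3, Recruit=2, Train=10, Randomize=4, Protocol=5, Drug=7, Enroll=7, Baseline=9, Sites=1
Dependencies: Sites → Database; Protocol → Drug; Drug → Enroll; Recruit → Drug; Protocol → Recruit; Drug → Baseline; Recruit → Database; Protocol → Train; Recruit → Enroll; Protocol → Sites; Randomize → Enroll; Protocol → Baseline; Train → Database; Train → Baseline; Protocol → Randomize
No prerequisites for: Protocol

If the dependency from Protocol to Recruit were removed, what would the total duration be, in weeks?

With the dependency in place, Protocol→Train→Baseline = 5+10+9 = 24 sets the finish at 24 weeks.
Without Protocol→Recruit, Recruit's earliest start moves from 5 to 0.
New critical path: Protocol→Train→Baseline = 5+10+9 = 24 ⇒ 24 weeks.

24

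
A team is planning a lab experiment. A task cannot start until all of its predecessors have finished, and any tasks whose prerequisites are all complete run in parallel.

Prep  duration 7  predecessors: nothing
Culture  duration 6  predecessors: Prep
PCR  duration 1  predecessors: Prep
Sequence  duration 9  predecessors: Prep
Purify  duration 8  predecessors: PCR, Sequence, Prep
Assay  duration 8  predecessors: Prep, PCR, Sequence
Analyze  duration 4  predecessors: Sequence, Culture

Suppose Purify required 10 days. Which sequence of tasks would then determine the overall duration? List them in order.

Prep, Sequence, Purify

As given, the longest chain is Prep→Sequence→Purify = 7+9+8 = 24, so the finish is 24 days.
Purify lies on that path, so at 10 days the path becomes 26 days.
That remains the longest chain; total 26 days.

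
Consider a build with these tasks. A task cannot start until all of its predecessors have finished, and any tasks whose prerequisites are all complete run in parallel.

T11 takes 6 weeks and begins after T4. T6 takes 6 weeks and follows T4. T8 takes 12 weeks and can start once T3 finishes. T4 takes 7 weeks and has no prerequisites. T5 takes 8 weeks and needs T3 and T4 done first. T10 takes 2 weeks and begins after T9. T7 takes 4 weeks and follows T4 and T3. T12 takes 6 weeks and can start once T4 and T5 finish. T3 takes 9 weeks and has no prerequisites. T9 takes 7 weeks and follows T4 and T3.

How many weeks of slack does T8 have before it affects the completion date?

The longest chain is T3→T5→T12 = 9+8+6 = 23; overall finish 23 weeks.
The longest chain containing T8 totals 21 weeks.
Slack of T8 = 11 − 9 = 2 weeks.

2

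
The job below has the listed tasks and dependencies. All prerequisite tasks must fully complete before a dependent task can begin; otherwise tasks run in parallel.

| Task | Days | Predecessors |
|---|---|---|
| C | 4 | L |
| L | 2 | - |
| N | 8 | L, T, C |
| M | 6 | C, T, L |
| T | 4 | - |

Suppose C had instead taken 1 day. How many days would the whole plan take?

Critical path before the change: L→C→N = 2+4+8 = 14 giving 14 days.
C lies on that path, so at 1 day the path becomes 11 days.
Now T→N = 4+8 = 12 is longest, so the finish becomes 12 days.

12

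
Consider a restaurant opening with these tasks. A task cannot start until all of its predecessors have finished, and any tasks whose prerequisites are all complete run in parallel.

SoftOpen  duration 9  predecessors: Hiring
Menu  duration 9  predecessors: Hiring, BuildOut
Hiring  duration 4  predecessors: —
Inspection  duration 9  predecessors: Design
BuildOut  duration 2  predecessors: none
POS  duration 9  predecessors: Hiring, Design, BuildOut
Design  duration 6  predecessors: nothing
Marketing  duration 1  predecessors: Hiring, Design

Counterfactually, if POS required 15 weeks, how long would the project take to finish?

As given, the longest chain is Design→POS = 6+9 = 15, so the finish is 15 weeks.
POS lies on that path, so at 15 weeks the path becomes 21 weeks.
That remains the longest chain; total 21 weeks.

21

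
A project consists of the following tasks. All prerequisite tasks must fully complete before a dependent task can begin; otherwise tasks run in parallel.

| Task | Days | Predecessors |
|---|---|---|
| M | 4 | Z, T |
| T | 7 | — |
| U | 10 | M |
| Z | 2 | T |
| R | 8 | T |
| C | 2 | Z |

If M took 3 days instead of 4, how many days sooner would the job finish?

1

As given, the longest chain is T→Z→M→U = 7+2+4+10 = 23, so the finish is 23 days.
M is on the critical path; changing it to 3 makes that path 22 days.
No other chain overtakes it, so the finish is 22 days.
Change in finish: 22 − 23 = -1 days.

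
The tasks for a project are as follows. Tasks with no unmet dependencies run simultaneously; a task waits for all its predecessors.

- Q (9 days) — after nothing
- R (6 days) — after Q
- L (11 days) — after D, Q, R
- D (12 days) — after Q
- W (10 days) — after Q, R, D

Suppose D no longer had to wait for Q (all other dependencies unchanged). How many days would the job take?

Original critical path: Q→D→L = 9+12+11 = 32 ⇒ 32 days.
Without Q→D, D's earliest start moves from 9 to 0.
After: Q→R→L = 9+6+11 = 26 → 26 days.

26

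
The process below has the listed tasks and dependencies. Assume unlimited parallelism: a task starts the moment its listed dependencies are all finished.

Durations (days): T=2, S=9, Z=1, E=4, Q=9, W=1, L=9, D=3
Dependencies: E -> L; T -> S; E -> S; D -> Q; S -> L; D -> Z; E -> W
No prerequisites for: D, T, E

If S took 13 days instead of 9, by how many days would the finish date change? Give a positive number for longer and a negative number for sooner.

The binding path is E→S→L = 4+9+9 = 22; finish at 22 days.
Since S is critical, the +4 change carries straight to that chain (now 26 days).
That remains the longest chain; total 26 days.
Change in finish: 26 − 22 = +4 days.

4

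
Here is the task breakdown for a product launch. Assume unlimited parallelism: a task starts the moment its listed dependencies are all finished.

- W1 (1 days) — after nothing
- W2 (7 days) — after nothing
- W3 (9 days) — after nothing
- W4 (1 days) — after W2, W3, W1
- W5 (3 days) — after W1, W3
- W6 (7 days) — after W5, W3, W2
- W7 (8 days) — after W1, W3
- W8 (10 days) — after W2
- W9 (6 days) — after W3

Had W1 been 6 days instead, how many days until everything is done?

19

Baseline: W3→W5→W6 = 9+3+7 = 19 → 19 days.
W1 is off the critical path — its longest chain is 11 days, giving 8 of slack.
That remains the longest chain; total 19 days.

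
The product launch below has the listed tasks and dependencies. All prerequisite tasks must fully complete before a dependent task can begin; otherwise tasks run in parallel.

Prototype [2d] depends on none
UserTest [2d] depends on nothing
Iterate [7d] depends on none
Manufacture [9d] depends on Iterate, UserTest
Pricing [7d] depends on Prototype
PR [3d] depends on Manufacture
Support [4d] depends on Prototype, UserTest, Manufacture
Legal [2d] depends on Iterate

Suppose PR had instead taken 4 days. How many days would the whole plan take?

20

The binding path is Iterate→Manufacture→Support = 7+9+4 = 20; finish at 20 days.
PR has 1 day of float (longest path through it is 19).
The binding chain switches to Iterate→Manufacture→PR = 7+9+4 = 20; finish 20 days.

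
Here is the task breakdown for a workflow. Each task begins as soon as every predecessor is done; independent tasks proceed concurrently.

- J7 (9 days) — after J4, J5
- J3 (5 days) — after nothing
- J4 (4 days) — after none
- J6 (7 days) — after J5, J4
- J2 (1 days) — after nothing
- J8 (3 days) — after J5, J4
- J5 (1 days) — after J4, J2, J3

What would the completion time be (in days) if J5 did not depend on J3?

Original critical path: J3→J5→J7 = 5+1+9 = 15 ⇒ 15 days.
Without J3→J5, J5's earliest start moves from 5 to 4.
After: J4→J5→J7 = 4+1+9 = 14 → 14 days.

14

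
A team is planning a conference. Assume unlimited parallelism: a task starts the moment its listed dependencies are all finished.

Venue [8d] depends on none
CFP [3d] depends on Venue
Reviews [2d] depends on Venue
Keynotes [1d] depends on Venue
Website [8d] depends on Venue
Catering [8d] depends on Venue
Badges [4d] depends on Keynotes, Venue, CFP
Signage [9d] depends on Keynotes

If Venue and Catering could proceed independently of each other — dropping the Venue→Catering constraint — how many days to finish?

18

With the dependency in place, Venue→Keynotes→Signage = 8+1+9 = 18 sets the finish at 18 days.
Without Venue→Catering, Catering's earliest start moves from 8 to 0.
New critical path: Venue→Keynotes→Signage = 8+1+9 = 18 ⇒ 18 days.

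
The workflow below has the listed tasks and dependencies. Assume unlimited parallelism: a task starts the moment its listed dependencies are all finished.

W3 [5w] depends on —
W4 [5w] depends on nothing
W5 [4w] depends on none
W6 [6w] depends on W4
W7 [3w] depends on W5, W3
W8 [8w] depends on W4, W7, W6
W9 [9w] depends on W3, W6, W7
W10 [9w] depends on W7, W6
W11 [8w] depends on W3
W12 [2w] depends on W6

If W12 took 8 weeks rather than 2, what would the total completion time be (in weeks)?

The binding path is W4→W6→W9 = 5+6+9 = 20; finish at 20 weeks.
The longest path through W12 is only 13 weeks, so W12 has float 7.
No other chain overtakes it, so the finish is 20 weeks.

20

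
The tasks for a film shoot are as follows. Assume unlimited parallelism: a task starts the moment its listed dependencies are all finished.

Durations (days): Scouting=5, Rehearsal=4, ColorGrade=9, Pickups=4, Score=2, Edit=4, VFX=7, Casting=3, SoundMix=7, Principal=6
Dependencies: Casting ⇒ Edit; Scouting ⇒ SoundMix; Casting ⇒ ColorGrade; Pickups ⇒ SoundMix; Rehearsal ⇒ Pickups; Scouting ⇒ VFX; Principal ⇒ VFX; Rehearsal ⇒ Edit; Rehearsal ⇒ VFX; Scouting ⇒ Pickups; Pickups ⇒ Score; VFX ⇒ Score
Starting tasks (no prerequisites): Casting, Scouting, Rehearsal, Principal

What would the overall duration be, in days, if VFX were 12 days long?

The binding path is Scouting→Pickups→SoundMix = 5+4+7 = 16; finish at 16 days.
The longest path through VFX is only 15 days, so VFX has float 1.
Now Principal→VFX→Score = 6+12+2 = 20 is longest, so the finish becomes 20 days.

20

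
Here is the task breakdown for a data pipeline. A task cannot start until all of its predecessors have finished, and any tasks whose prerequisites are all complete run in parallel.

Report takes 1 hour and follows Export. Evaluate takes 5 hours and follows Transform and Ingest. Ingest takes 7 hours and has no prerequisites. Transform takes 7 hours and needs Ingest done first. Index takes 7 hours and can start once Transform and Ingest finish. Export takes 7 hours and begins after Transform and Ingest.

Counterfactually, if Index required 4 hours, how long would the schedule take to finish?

Critical path before the change: Ingest→Transform→Export→Report = 7+7+7+1 = 22 giving 22 hours.
Index is off the critical path — its longest chain is 21 hours, giving 1 of slack.
That remains the longest chain; total 22 hours.

22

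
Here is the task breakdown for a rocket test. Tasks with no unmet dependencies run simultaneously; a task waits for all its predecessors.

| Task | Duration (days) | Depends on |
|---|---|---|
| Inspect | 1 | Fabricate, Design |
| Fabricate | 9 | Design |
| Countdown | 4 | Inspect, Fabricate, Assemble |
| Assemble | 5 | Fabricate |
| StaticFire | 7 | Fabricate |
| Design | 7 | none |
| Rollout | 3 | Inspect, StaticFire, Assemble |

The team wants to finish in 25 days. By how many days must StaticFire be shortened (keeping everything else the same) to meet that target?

1

Current finish: 26 days; target: 25.
StaticFire is on every critical path, so each day cut from StaticFire cuts the finish by one (this holds down to a finish of 25).
Need 26 − 25 = 1 day off StaticFire → StaticFire becomes 6 days, finish becomes 25.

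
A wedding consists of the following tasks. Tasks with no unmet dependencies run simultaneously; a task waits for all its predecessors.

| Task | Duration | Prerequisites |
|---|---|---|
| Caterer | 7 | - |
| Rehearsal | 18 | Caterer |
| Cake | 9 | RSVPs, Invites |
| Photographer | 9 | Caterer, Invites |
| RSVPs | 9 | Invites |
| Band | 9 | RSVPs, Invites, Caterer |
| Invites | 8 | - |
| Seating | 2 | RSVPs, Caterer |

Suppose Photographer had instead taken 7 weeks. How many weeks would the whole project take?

The binding path is Invites→RSVPs→Cake = 8+9+9 = 26; finish at 26 weeks.
The longest path through Photographer is only 17 weeks, so Photographer has float 9.
That remains the longest chain; total 26 weeks.

26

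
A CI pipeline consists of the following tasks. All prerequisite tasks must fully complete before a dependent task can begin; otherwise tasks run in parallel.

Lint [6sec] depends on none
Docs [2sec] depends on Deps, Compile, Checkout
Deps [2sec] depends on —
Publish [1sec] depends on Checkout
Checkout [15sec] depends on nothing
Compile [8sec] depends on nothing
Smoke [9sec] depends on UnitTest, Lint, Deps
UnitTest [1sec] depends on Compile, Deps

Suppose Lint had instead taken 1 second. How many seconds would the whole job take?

18

Baseline: Compile→UnitTest→Smoke = 8+1+9 = 18 → 18 seconds.
Lint is off the critical path — its longest chain is 15 seconds, giving 3 of slack.
The critical path is still Compile→UnitTest→Smoke; finish is now 18 seconds.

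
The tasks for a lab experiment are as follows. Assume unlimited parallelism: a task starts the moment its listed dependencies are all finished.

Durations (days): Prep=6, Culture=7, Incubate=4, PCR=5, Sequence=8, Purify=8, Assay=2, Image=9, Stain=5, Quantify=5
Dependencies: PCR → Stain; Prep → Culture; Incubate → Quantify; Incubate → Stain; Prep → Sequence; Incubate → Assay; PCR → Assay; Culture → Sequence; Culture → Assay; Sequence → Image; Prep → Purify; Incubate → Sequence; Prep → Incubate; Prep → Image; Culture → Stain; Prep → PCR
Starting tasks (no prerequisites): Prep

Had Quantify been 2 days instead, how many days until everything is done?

Actual critical path: Prep→Culture→Sequence→Image = 6+7+8+9 = 30 ⇒ 30 days.
Quantify is off the critical path — its longest chain is 15 days, giving 15 of slack.
That remains the longest chain; total 30 days.

30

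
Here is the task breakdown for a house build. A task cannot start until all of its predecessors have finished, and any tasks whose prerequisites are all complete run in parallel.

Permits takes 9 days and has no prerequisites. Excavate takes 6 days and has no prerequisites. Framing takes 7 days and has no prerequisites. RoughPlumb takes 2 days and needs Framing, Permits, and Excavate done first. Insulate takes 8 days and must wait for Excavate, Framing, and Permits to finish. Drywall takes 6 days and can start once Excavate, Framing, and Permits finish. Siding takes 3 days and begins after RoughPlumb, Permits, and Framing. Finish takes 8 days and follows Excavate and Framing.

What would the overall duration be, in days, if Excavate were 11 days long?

19

As given, the longest chain is Permits→Insulate = 9+8 = 17, so the finish is 17 days.
Excavate has 3 days of float (longest path through it is 14).
Now Excavate→Insulate = 11+8 = 19 is longest, so the finish becomes 19 days.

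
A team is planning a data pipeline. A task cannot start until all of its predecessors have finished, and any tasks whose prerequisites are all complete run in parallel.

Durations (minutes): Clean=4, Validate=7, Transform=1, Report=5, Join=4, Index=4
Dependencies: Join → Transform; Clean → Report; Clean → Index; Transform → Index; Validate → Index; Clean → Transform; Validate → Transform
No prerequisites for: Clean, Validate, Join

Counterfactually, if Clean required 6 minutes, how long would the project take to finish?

Actual critical path: Validate→Transform→Index = 7+1+4 = 12 ⇒ 12 minutes.
Clean is off the critical path — its longest chain is 9 minutes, giving 3 of slack.
No other chain overtakes it, so the finish is 12 minutes.

12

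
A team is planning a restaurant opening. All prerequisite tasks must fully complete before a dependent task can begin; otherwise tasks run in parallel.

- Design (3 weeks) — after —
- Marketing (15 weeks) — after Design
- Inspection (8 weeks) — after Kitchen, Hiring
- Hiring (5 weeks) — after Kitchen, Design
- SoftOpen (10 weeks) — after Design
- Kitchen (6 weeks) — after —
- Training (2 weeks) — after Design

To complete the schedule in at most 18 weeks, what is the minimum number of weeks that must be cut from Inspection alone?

Current finish: 19 weeks; target: 18.
Inspection is on every critical path, so each week cut from Inspection cuts the finish by one (this holds down to a finish of 18).
Need 19 − 18 = 1 week off Inspection → Inspection becomes 7 weeks, finish becomes 18.

1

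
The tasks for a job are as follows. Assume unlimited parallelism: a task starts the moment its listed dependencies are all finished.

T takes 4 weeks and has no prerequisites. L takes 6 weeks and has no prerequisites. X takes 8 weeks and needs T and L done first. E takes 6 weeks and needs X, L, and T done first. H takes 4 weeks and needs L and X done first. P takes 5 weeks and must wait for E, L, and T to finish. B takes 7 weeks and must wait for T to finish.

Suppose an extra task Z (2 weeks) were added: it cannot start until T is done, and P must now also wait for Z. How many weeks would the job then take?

25

Originally the job takes 25 weeks.
With Z inserted, P now waits for max(E, L, T, Z).
New critical path: L→X→E→P = 6+8+6+5 = 25 ⇒ 25 weeks.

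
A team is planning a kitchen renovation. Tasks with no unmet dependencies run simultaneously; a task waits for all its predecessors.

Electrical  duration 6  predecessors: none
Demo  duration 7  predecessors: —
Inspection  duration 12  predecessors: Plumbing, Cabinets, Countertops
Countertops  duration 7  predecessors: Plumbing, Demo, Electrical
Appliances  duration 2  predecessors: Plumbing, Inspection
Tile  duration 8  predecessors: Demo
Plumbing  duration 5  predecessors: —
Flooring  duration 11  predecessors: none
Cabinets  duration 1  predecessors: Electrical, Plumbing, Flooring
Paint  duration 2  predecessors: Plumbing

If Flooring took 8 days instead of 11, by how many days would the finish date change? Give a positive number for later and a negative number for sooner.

0

Actual critical path: Demo→Countertops→Inspection→Appliances = 7+7+12+2 = 28 ⇒ 28 days.
The longest path through Flooring is only 26 days, so Flooring has float 2.
No other chain overtakes it, so the finish is 28 days.
Change in finish: 28 − 28 = +0 days.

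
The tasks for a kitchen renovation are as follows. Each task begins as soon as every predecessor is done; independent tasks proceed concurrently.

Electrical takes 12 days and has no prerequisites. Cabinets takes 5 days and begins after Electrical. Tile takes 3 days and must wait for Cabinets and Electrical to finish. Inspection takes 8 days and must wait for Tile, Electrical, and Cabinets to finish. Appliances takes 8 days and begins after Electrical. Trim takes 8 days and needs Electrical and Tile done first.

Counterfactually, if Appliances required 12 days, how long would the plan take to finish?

28

Critical path before the change: Electrical→Cabinets→Tile→Inspection = 12+5+3+8 = 28 giving 28 days.
Appliances has 8 days of float (longest path through it is 20).
The critical path is still Electrical→Cabinets→Tile→Inspection; finish is now 28 days.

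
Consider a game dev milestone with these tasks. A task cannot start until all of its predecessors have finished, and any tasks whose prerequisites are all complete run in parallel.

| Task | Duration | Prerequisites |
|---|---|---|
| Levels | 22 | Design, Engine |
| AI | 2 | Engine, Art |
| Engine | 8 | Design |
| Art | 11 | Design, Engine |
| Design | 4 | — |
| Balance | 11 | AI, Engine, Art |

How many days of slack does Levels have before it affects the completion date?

The longest chain is Design→Engine→Art→AI→Balance = 4+8+11+2+11 = 36; overall finish 36 days.
Levels finishes as early as 34 and must finish by 36.
So Levels can slip 36 − 34 = 2 days.

2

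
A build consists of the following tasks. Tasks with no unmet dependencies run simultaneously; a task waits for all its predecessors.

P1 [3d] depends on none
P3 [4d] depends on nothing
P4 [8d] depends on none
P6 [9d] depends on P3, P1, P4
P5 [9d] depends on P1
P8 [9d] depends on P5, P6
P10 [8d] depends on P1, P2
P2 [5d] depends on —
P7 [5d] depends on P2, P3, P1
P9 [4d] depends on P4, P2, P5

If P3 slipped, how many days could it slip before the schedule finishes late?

4

The longest chain is P4→P6→P8 = 8+9+9 = 26; overall finish 26 days.
The longest chain containing P3 totals 22 days.
Float = 26 − 22 = 4.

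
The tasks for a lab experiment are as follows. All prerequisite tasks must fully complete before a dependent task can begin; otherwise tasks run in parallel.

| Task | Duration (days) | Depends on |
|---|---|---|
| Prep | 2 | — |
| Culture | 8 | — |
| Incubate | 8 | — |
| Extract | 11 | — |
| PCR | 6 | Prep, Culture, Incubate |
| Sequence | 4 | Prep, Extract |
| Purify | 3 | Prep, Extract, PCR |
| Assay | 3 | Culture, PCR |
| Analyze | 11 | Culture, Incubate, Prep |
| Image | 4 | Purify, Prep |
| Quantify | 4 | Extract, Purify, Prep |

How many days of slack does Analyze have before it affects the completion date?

Critical path: Culture→PCR→Purify→Image = 8+6+3+4 = 21, so the finish is 21 days.
Analyze finishes as early as 19 and must finish by 21.
So Analyze can slip 21 − 19 = 2 days.

2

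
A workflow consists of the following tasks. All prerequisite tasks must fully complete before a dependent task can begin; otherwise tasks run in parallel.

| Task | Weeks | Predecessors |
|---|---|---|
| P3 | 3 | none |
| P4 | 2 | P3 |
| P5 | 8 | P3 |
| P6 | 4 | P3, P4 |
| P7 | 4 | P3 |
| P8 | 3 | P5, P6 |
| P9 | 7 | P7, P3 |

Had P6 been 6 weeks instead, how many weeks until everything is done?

Actual critical path: P3→P5→P8 = 3+8+3 = 14 ⇒ 14 weeks.
The longest path through P6 is only 12 weeks, so P6 has float 2.
The binding chain switches to P3→P4→P6→P8 = 3+2+6+3 = 14; finish 14 weeks.

14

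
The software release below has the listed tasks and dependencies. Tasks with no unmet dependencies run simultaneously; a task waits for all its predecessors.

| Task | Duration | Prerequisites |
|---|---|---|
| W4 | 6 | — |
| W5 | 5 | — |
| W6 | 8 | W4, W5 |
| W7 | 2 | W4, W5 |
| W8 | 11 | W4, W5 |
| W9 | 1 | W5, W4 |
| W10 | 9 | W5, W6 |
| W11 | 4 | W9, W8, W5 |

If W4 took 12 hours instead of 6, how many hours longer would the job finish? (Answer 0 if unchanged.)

Critical path before the change: W4→W6→W10 = 6+8+9 = 23 giving 23 hours.
W4 lies on that path, so at 12 hours the path becomes 29 hours.
No other chain overtakes it, so the finish is 29 hours.
Change in finish: 29 − 23 = +6 hours.

6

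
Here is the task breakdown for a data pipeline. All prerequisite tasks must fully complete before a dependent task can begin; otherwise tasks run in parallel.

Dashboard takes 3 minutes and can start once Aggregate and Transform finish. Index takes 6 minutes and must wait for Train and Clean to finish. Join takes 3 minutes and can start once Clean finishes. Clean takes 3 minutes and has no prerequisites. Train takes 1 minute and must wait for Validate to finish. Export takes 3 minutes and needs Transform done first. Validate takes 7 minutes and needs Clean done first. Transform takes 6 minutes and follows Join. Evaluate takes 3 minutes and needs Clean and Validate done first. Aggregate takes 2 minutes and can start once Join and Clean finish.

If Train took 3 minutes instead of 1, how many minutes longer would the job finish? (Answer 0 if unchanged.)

As given, the longest chain is Clean→Validate→Train→Index = 3+7+1+6 = 17, so the finish is 17 minutes.
Since Train is critical, the +2 change carries straight to that chain (now 19 minutes).
No other chain overtakes it, so the finish is 19 minutes.
Change in finish: 19 − 17 = +2 minutes.

2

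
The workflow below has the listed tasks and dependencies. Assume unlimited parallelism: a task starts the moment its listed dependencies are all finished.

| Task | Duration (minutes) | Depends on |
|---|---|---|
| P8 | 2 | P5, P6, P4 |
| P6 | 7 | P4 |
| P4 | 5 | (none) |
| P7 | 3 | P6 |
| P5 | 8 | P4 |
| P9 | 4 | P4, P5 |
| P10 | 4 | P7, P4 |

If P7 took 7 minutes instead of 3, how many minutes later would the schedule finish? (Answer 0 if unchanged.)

4

Baseline: P4→P6→P7→P10 = 5+7+3+4 = 19 → 19 minutes.
Since P7 is critical, the +4 change carries straight to that chain (now 23 minutes).
The critical path is still P4→P6→P7→P10; finish is now 23 minutes.
Change in finish: 23 − 19 = +4 minutes.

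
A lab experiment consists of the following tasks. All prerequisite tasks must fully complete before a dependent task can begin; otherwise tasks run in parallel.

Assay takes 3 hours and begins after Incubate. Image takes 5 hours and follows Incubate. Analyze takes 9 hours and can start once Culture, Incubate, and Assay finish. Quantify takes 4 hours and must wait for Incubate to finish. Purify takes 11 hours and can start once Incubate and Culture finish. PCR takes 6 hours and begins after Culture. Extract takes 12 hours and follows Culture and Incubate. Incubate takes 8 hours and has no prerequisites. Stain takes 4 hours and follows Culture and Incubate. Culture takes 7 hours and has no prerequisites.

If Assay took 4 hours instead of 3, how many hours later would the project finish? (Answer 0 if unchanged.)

As given, the longest chain is Incubate→Assay→Analyze = 8+3+9 = 20, so the finish is 20 hours.
Assay lies on that path, so at 4 hours the path becomes 21 hours.
The critical path is still Incubate→Assay→Analyze; finish is now 21 hours.
Change in finish: 21 − 20 = +1 hours.

1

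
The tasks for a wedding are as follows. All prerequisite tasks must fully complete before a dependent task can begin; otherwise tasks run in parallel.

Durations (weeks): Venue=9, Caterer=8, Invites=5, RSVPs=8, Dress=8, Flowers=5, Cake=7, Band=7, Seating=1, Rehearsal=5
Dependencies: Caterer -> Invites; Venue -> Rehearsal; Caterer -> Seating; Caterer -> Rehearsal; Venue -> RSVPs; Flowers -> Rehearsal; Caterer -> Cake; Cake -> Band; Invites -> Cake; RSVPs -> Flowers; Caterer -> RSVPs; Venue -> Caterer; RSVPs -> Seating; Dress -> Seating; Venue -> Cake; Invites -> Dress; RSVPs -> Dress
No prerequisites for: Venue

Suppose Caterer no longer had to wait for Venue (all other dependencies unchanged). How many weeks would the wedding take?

With the dependency in place, Venue→Caterer→Invites→Cake→Band = 9+8+5+7+7 = 36 sets the finish at 36 weeks.
Without Venue→Caterer, Caterer's earliest start moves from 9 to 0.
The longest chain is now Venue→RSVPs→Flowers→Rehearsal = 9+8+5+5 = 27, so the wedding takes 27 weeks.

27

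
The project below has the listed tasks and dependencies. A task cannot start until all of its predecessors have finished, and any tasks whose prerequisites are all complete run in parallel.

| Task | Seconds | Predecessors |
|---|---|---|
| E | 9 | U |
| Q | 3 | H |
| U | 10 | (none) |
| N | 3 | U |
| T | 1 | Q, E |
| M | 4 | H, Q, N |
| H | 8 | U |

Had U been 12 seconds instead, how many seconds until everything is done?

27

As given, the longest chain is U→H→Q→M = 10+8+3+4 = 25, so the finish is 25 seconds.
Since U is critical, the +2 change carries straight to that chain (now 27 seconds).
The critical path is still U→H→Q→M; finish is now 27 seconds.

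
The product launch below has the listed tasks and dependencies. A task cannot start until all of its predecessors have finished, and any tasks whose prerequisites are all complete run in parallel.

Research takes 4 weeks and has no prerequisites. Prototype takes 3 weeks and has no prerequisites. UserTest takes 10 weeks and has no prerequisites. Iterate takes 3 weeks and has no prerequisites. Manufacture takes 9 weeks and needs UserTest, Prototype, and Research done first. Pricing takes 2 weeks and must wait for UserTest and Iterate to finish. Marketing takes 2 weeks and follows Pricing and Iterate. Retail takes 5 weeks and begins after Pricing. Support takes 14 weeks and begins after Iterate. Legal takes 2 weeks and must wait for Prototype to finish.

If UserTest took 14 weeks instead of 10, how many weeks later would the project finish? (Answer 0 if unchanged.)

4

The binding path is UserTest→Manufacture = 10+9 = 19; finish at 19 weeks.
UserTest lies on that path, so at 14 weeks the path becomes 23 weeks.
No other chain overtakes it, so the finish is 23 weeks.
Change in finish: 23 − 19 = +4 weeks.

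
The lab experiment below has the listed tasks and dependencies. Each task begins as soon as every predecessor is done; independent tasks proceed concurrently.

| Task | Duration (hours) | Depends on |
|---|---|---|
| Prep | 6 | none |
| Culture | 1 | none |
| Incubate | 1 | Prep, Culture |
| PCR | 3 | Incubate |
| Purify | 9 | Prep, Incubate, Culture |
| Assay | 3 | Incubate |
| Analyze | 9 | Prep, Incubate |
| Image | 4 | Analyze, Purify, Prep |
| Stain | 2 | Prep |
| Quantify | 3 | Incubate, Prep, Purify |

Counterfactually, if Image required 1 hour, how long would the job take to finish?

Actual critical path: Prep→Incubate→Purify→Image = 6+1+9+4 = 20 ⇒ 20 hours.
Image is on the critical path; changing it to 1 makes that path 17 hours.
The binding chain switches to Prep→Incubate→Purify→Quantify = 6+1+9+3 = 19; finish 19 hours.

19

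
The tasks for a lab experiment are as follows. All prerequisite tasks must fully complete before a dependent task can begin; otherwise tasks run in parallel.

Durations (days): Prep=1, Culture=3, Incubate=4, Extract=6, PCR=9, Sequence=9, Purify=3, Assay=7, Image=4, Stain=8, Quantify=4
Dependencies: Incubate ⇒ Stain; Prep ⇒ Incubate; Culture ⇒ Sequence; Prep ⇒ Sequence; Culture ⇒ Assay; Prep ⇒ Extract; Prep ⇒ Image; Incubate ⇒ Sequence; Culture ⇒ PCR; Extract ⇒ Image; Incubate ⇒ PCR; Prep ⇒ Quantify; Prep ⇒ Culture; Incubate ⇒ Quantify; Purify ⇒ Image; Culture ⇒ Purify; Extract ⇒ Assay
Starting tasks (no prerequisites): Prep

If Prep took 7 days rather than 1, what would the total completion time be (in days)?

20

As given, the longest chain is Prep→Incubate→PCR = 1+4+9 = 14, so the finish is 14 days.
Prep is on the critical path; changing it to 7 makes that path 20 days.
That remains the longest chain; total 20 days.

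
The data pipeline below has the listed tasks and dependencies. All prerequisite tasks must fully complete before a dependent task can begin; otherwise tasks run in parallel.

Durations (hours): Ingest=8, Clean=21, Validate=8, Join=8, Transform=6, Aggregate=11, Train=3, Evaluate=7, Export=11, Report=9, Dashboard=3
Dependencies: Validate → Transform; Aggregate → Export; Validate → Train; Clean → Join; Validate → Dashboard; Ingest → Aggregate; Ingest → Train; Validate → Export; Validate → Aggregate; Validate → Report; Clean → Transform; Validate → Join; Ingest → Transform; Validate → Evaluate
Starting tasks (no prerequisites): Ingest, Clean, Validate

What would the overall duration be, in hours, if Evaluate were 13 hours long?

30

Actual critical path: Ingest→Aggregate→Export = 8+11+11 = 30 ⇒ 30 hours.
The longest path through Evaluate is only 15 hours, so Evaluate has float 15.
The critical path is still Ingest→Aggregate→Export; finish is now 30 hours.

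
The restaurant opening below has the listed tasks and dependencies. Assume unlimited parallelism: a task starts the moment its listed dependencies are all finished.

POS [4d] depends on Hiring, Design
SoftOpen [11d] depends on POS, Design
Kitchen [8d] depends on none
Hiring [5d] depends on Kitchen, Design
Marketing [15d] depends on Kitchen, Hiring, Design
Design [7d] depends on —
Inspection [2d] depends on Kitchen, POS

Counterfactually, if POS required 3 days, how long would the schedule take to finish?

28

Actual critical path: Kitchen→Hiring→POS→SoftOpen = 8+5+4+11 = 28 ⇒ 28 days.
POS lies on that path, so at 3 days the path becomes 27 days.
New critical path: Kitchen→Hiring→Marketing = 8+5+15 = 28 ⇒ 28 days.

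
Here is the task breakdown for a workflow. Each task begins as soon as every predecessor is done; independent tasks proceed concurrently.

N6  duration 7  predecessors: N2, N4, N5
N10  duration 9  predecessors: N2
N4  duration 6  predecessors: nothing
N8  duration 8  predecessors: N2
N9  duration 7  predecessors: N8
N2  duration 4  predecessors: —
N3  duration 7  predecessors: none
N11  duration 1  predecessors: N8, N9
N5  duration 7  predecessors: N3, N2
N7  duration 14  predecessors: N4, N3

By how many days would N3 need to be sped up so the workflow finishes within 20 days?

1

Current finish: 21 days; target: 20.
N3 is on every critical path, so each day cut from N3 cuts the finish by one (this holds down to a finish of 20).
Need 21 − 20 = 1 day off N3 → N3 becomes 6 days, finish becomes 20.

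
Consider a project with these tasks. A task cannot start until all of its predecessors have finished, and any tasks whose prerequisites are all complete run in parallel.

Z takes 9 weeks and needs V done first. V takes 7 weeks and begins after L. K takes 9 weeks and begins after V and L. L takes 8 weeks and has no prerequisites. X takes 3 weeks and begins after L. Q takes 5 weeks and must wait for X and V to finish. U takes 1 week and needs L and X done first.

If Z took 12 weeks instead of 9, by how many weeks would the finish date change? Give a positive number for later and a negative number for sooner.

As given, the longest chain is L→V→Z = 8+7+9 = 24, so the finish is 24 weeks.
Since Z is critical, the +3 change carries straight to that chain (now 27 weeks).
That remains the longest chain; total 27 weeks.
Change in finish: 27 − 24 = +3 weeks.

3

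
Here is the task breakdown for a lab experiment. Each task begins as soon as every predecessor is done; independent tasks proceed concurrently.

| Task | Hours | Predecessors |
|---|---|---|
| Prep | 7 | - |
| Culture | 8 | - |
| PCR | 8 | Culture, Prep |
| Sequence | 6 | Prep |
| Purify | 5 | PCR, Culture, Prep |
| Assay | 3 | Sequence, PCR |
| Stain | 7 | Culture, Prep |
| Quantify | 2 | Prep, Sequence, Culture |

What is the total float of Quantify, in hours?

Critical path: Culture→PCR→Purify = 8+8+5 = 21, so the finish is 21 hours.
Longest path through Quantify: 15 hours (earliest finish 15, latest finish 21).
So Quantify can slip 21 − 15 = 6 hours.

6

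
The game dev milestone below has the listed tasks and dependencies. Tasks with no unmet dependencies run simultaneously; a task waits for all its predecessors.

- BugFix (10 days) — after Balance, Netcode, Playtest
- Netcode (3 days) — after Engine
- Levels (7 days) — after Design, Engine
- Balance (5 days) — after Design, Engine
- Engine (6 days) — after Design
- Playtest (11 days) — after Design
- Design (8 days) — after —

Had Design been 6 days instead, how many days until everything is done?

27

As given, the longest chain is Design→Engine→Balance→BugFix = 8+6+5+10 = 29, so the finish is 29 days.
Design is on the critical path; changing it to 6 makes that path 27 days.
The critical path is still Design→Engine→Balance→BugFix; finish is now 27 days.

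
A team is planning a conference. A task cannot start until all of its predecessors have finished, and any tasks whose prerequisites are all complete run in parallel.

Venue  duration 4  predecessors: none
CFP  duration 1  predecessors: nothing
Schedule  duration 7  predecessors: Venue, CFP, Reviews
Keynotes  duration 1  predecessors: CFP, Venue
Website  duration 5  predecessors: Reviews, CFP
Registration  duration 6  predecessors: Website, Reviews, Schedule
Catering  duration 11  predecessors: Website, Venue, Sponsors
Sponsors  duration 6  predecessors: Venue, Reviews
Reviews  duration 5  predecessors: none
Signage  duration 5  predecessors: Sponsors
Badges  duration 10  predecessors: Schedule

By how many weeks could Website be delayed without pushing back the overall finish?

Reviews→Schedule→Badges = 5+7+10 = 22 sets the makespan at 22 weeks.
Longest path through Website: 21 weeks (earliest finish 10, latest finish 11).
So Website can slip 11 − 10 = 1 week.

1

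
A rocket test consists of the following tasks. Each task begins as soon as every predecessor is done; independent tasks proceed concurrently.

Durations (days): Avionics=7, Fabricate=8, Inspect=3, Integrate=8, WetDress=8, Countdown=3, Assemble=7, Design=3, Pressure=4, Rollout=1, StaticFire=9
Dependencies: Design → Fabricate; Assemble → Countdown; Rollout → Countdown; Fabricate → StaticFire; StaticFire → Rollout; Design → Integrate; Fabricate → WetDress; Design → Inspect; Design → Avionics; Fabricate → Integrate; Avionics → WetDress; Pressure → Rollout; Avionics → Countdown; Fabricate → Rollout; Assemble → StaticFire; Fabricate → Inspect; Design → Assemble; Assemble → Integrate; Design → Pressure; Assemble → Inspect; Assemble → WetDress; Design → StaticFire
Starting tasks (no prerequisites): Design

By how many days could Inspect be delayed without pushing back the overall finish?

10

The longest chain is Design→Fabricate→StaticFire→Rollout→Countdown = 3+8+9+1+3 = 24; overall finish 24 days.
Inspect finishes as early as 14 and must finish by 24.
Float = 24 − 14 = 10.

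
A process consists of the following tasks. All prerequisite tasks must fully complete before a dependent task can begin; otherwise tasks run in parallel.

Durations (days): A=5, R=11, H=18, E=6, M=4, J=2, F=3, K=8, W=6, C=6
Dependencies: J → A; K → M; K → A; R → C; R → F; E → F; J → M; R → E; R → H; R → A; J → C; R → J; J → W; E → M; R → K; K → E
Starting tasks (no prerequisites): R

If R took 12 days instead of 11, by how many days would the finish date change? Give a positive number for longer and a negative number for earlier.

1

Actual critical path: R→K→E→M = 11+8+6+4 = 29 ⇒ 29 days.
R is on the critical path; changing it to 12 makes that path 30 days.
That remains the longest chain; total 30 days.
Change in finish: 30 − 29 = +1 days.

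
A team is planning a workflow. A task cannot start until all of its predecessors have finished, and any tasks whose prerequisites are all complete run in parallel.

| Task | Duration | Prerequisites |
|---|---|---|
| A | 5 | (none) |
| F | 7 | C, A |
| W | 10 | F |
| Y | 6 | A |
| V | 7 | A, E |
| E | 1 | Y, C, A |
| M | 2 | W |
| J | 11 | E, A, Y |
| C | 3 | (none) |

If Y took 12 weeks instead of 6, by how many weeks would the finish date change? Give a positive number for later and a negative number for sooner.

5

Actual critical path: A→F→W→M = 5+7+10+2 = 24 ⇒ 24 weeks.
The longest path through Y is only 23 weeks, so Y has float 1.
The binding chain switches to A→Y→E→J = 5+12+1+11 = 29; finish 29 weeks.
Change in finish: 29 − 24 = +5 weeks.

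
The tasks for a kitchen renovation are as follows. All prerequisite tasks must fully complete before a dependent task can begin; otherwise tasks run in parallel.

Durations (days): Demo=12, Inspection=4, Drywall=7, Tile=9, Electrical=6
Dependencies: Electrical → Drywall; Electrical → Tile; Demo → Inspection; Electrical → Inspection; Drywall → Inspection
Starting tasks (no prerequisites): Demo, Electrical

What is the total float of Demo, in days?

1

Critical path: Electrical→Drywall→Inspection = 6+7+4 = 17, so the finish is 17 days.
The longest chain containing Demo totals 16 days.
Slack of Demo = 1 − 0 = 1 day.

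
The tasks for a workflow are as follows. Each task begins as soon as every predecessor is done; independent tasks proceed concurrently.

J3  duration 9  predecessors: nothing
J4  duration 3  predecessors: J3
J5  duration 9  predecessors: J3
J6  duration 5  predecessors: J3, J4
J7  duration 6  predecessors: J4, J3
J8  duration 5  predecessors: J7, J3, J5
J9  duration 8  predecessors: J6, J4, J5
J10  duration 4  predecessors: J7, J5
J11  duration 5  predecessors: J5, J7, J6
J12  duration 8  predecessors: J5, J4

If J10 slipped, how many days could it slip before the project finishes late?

The longest chain is J3→J5→J9 = 9+9+8 = 26; overall finish 26 days.
The longest chain containing J10 totals 22 days.
Slack of J10 = 22 − 18 = 4 days.

4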